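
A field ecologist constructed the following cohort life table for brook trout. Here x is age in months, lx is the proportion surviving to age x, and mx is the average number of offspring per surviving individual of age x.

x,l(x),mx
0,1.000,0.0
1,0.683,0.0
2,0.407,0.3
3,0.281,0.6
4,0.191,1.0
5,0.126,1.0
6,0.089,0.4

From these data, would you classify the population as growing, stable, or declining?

R0 = Σ lx·mx = 0 + 0 + 0.1221 + 0.1686 + 0.191 + 0.126 + 0.0356 = 0.6433
R0 < 1, so the population is declining.

declining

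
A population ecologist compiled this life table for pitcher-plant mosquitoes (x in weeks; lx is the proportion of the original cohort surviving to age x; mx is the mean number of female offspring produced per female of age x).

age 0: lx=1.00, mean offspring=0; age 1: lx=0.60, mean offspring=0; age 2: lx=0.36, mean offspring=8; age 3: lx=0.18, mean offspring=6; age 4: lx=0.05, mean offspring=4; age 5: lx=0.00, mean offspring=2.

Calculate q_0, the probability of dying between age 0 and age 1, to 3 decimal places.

0.400

q_0 = (l_0 − l_1) / l_0 = (1 − 0.6) / 1
     = 0.4 / 1 = 0.4 → 0.400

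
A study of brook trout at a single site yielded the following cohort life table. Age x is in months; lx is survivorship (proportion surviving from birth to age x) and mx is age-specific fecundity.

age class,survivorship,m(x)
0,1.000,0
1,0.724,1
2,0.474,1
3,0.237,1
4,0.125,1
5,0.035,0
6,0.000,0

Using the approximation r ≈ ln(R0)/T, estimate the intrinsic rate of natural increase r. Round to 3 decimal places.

R0 = Σ lx·mx = 0 + 0.724 + 0.474 + 0.237 + 0.125 + 0 + 0 = 1.56
Σ x·lx·mx = 2.883; T = 2.883/1.56 = 1.84808…
r ≈ ln(R0)/T = ln(1.56)/1.84808… = 0.24062… → 0.241

0.241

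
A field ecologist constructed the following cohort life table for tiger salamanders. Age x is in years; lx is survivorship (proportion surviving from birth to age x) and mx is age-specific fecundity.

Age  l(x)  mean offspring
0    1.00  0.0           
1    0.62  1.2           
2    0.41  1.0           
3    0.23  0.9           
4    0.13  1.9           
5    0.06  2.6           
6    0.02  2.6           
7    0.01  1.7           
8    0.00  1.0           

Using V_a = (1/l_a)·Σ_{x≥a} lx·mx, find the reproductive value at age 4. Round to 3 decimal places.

3.631

lx·mx for x ≥ 4: 0.247, 0.156, 0.052, 0.017, 0 → sum = 0.472
V_4 = 0.472 / l_4 = 0.472 / 0.13 = 3.630769… → 3.631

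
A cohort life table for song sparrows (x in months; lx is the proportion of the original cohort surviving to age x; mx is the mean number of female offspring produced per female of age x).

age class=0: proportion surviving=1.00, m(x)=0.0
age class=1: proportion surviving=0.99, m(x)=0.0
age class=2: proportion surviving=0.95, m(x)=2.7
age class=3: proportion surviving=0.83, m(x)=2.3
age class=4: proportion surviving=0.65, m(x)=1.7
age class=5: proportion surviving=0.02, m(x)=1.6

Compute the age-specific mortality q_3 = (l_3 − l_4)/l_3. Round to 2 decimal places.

q_3 = (l_3 − l_4) / l_3 = (0.83 − 0.65) / 0.83
     = 0.18 / 0.83 = 0.216867… → 0.22

0.22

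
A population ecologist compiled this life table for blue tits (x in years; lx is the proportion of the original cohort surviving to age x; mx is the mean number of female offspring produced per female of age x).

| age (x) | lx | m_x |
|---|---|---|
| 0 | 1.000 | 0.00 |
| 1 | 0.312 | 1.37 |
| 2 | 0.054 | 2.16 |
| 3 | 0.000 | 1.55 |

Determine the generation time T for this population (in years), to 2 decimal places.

lx·mx: 0, 0.42744, 0.11664, 0 → R0 = 0.54408
x·lx·mx: 0, 0.42744, 0.23328, 0 → Σ = 0.66072
T = 0.66072 / 0.54408 = 1.21438… → 1.21

1.21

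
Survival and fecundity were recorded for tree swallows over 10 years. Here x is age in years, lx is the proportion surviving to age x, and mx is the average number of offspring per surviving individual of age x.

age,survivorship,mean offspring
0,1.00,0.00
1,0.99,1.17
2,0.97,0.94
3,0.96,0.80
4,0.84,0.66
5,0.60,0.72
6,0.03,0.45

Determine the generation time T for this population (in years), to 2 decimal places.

lx·mx: 0, 1.1583, 0.9118, 0.768, 0.5544, 0.432, 0.0135 → R0 = 3.838
x·lx·mx: 0, 1.1583, 1.8236, 2.304, 2.2176, 2.16, 0.081 → Σ = 9.7445
T = 9.7445 / 3.838 = 2.538953… → 2.54

2.54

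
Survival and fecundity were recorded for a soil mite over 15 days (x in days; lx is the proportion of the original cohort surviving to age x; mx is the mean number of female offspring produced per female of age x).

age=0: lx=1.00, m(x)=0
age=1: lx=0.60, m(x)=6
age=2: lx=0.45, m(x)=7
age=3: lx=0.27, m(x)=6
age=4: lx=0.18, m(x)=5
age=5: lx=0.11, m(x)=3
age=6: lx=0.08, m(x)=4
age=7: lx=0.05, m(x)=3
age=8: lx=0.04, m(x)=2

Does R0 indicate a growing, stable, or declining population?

R0 = Σ lx·mx = 0 + 3.6 + 3.15 + 1.62 + 0.9 + 0.33 + 0.32 + 0.15 + 0.08 = 10.15
R0 > 1, so the population is growing.

growing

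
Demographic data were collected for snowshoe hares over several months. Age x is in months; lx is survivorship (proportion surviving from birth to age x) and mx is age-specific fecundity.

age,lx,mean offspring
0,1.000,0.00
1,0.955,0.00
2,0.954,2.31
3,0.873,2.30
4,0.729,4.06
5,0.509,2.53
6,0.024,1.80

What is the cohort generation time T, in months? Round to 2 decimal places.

3.41

lx·mx: 0, 0, 2.20374, 2.0079, 2.95974, 1.28777, 0.0432 → R0 = 8.50235
x·lx·mx: 0, 0, 4.40748, 6.0237, 11.83896, 6.43885, 0.2592 → Σ = 28.96819
T = 28.96819 / 8.50235 = 3.40708… → 3.41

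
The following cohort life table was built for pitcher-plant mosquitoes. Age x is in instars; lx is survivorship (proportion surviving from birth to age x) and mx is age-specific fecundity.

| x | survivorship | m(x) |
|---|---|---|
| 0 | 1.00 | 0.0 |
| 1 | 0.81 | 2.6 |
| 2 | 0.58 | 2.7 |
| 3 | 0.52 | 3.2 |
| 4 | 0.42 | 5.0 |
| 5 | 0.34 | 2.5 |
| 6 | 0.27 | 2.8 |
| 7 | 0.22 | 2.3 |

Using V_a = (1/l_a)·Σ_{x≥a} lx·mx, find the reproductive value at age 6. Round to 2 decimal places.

4.67

lx·mx for x ≥ 6: 0.756, 0.506 → sum = 1.262
V_6 = 1.262 / l_6 = 1.262 / 0.27 = 4.674074… → 4.67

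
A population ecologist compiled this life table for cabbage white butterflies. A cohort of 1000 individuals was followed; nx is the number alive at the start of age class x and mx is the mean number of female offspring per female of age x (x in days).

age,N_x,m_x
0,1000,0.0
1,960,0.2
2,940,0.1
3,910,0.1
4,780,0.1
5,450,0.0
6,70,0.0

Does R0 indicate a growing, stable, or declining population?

lx = nx/n0 = nx/1000: 1, 0.96, 0.94, 0.91, 0.78, 0.45, 0.07
R0 = Σ lx·mx = 0 + 0.192 + 0.094 + 0.091 + 0.078 + 0 + 0 = 0.455
R0 < 1, so the population is declining.

declining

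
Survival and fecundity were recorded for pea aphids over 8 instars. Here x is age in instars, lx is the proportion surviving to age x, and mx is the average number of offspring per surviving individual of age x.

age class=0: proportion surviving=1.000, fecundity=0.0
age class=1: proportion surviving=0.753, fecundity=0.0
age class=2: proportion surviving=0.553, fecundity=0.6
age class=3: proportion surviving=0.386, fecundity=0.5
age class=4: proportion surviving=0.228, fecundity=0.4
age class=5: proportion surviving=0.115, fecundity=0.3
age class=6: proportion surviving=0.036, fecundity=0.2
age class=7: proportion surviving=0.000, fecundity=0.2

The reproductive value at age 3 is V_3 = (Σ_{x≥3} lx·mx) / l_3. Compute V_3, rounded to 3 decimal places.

lx·mx for x ≥ 3: 0.193, 0.0912, 0.0345, 0.0072, 0 → sum = 0.3259
V_3 = 0.3259 / l_3 = 0.3259 / 0.386 = 0.844301… → 0.844

0.844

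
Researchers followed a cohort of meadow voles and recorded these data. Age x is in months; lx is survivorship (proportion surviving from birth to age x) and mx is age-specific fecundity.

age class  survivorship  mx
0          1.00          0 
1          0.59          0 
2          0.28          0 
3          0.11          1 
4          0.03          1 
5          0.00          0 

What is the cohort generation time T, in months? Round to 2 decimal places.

3.21

lx·mx: 0, 0, 0, 0.11, 0.03, 0 → R0 = 0.14
x·lx·mx: 0, 0, 0, 0.33, 0.12, 0 → Σ = 0.45
T = 0.45 / 0.14 = 3.214286… → 3.21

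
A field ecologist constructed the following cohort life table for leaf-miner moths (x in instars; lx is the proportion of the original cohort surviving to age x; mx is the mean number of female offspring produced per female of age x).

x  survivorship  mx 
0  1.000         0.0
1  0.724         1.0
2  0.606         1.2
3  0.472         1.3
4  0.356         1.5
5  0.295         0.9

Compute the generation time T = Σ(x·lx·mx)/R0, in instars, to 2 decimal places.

lx·mx: 0, 0.724, 0.7272, 0.6136, 0.534, 0.2655 → R0 = 2.8643
x·lx·mx: 0, 0.724, 1.4544, 1.8408, 2.136, 1.3275 → Σ = 7.4827
T = 7.4827 / 2.8643 = 2.612401… → 2.61

2.61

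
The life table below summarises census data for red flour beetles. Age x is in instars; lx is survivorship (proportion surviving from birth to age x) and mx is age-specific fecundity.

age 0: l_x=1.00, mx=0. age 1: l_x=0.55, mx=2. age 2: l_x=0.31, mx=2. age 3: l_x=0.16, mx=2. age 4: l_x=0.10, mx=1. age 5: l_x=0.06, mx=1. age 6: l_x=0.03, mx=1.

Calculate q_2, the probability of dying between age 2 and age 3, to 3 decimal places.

0.484

q_2 = (l_2 − l_3) / l_2 = (0.31 − 0.16) / 0.31
     = 0.15 / 0.31 = 0.483871… → 0.484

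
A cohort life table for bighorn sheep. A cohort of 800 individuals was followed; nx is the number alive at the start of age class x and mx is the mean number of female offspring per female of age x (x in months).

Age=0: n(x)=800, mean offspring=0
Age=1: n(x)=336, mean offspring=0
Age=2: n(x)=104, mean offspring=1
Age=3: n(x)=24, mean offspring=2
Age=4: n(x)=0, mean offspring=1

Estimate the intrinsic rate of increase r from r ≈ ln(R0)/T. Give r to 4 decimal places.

-0.7171

lx = nx/n0 = nx/800: 1, 0.42, 0.13, 0.03, 0
R0 = Σ lx·mx = 0 + 0 + 0.13 + 0.06 + 0 = 0.19
Σ x·lx·mx = 0.44; T = 0.44/0.19 = 2.31579…
r ≈ ln(R0)/T = ln(0.19)/2.31579… = -0.717134… → -0.7171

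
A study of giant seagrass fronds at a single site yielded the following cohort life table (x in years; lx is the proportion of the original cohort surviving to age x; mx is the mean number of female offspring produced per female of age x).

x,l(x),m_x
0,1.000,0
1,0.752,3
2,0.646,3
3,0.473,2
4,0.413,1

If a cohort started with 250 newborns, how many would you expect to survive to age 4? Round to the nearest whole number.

Expected survivors = N0 · l_4 = 250 × 0.413 = 103.25 → 103

103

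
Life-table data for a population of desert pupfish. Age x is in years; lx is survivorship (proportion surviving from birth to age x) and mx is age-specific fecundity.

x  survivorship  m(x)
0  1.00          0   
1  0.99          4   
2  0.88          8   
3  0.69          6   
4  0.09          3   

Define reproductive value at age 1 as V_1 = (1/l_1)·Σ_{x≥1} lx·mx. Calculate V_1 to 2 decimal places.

15.57

lx·mx for x ≥ 1: 3.96, 7.04, 4.14, 0.27 → sum = 15.41
V_1 = 15.41 / l_1 = 15.41 / 0.99 = 15.565657… → 15.57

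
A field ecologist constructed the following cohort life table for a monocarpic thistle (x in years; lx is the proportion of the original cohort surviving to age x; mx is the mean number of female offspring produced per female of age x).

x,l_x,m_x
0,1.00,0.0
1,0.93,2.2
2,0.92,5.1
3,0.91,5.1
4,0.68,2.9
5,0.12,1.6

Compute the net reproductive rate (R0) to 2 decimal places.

lx·mx by age: 0, 2.046, 4.692, 4.641, 1.972, 0.192
R0 = Σ lx·mx = 13.543 → 13.54

13.54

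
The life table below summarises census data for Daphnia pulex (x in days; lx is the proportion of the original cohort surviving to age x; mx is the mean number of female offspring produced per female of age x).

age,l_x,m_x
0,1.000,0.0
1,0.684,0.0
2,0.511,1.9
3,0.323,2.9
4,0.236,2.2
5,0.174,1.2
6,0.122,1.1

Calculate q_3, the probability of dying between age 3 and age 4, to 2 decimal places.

q_3 = (l_3 − l_4) / l_3 = (0.323 − 0.236) / 0.323
     = 0.087 / 0.323 = 0.26935… → 0.27

0.27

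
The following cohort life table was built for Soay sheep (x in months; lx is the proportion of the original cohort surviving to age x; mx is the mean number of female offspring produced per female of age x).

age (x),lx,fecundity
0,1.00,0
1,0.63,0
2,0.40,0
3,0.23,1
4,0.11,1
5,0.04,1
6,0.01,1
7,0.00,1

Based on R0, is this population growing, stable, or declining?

R0 = Σ lx·mx = 0 + 0 + 0 + 0.23 + 0.11 + 0.04 + 0.01 + 0 = 0.39
R0 < 1, so the population is declining.

declining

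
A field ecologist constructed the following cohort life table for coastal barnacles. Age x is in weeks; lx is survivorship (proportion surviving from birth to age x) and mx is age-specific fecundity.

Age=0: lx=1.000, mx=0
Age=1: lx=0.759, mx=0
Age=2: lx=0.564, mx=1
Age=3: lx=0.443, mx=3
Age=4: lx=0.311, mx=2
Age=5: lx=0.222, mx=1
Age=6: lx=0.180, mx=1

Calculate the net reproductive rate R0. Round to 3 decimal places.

2.917

lx·mx by age: 0, 0, 0.564, 1.329, 0.622, 0.222, 0.18
R0 = Σ lx·mx = 2.917 → 2.917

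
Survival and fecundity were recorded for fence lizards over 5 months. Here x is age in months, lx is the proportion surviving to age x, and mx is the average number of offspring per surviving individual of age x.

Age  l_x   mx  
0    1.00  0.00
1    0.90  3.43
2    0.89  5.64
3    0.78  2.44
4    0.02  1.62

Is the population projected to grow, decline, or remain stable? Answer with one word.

growing

R0 = Σ lx·mx = 0 + 3.087 + 5.0196 + 1.9032 + 0.0324 = 10.0422
R0 > 1, so the population is growing.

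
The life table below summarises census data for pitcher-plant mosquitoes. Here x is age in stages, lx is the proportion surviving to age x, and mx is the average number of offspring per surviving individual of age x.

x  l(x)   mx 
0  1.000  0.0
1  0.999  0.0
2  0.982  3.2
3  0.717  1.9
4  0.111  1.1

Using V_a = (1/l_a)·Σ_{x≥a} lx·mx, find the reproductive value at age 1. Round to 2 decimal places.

4.63

lx·mx for x ≥ 1: 0, 3.1424, 1.3623, 0.1221 → sum = 4.6268
V_1 = 4.6268 / l_1 = 4.6268 / 0.999 = 4.631431… → 4.63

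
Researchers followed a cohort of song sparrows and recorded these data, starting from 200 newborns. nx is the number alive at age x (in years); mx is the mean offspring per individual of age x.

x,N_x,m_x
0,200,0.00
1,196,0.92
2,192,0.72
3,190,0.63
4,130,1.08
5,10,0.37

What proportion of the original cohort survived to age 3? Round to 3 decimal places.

l_3 = n_3/n_0 = 190/200 = 0.95 → 0.950

0.950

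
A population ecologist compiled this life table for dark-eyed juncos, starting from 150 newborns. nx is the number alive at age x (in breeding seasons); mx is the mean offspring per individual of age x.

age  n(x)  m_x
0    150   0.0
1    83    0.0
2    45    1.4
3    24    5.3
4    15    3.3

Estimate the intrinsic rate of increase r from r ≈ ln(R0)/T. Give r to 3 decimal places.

lx = nx/n0 = nx/150: 1, 0.55333…, 0.3, 0.16, 0.1
R0 = Σ lx·mx = 0 + 0 + 0.42 + 0.848 + 0.33 = 1.598…
Σ x·lx·mx = 4.704…; T = 4.704…/1.598… = 2.94368…
r ≈ ln(R0)/T = ln(1.598…)/2.94368… = 0.15924… → 0.159

0.159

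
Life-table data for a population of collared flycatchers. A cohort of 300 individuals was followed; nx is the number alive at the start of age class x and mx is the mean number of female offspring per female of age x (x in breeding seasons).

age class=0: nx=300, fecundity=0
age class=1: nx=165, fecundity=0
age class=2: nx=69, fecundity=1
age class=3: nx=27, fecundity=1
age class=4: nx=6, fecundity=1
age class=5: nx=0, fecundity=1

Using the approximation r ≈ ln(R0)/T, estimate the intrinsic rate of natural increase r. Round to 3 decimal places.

lx = nx/n0 = nx/300: 1, 0.55, 0.23, 0.09, 0.02, 0
R0 = Σ lx·mx = 0 + 0 + 0.23 + 0.09 + 0.02 + 0 = 0.34
Σ x·lx·mx = 0.81; T = 0.81/0.34 = 2.38235…
r ≈ ln(R0)/T = ln(0.34)/2.38235… = -0.45283… → -0.453

-0.453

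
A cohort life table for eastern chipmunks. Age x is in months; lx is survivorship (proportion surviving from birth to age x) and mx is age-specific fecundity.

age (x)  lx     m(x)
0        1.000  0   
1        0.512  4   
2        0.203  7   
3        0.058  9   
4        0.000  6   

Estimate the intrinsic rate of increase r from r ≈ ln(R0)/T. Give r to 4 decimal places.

R0 = Σ lx·mx = 0 + 2.048 + 1.421 + 0.522 + 0 = 3.991
Σ x·lx·mx = 6.456; T = 6.456/3.991 = 1.61764…
r ≈ ln(R0)/T = ln(3.991)/1.61764… = 0.855593… → 0.8556

0.8556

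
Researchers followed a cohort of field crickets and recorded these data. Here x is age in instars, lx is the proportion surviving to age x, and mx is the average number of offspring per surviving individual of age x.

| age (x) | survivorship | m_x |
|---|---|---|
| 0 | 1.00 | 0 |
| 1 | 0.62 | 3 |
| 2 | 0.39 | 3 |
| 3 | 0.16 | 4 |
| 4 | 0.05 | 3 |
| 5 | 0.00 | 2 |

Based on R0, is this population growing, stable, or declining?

R0 = Σ lx·mx = 0 + 1.86 + 1.17 + 0.64 + 0.15 + 0 = 3.82
R0 > 1, so the population is growing.

growing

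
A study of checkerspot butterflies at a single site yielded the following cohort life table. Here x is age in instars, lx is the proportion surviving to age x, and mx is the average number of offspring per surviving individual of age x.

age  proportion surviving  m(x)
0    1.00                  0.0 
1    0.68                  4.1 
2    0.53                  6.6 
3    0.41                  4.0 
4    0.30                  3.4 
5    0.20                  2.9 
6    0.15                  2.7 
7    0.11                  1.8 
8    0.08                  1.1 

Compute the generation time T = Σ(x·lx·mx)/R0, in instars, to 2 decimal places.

lx·mx: 0, 2.788, 3.498, 1.64, 1.02, 0.58, 0.405, 0.198, 0.088 → R0 = 10.217
x·lx·mx: 0, 2.788, 6.996, 4.92, 4.08, 2.9, 2.43, 1.386, 0.704 → Σ = 26.204
T = 26.204 / 10.217 = 2.564745… → 2.56

2.56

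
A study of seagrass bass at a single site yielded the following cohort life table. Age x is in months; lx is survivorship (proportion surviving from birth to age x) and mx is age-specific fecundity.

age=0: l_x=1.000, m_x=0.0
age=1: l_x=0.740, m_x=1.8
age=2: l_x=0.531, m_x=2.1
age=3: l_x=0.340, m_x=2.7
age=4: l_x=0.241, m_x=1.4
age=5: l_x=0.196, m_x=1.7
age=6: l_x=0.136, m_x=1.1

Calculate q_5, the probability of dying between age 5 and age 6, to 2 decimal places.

0.31

q_5 = (l_5 − l_6) / l_5 = (0.196 − 0.136) / 0.196
     = 0.06 / 0.196 = 0.306122… → 0.31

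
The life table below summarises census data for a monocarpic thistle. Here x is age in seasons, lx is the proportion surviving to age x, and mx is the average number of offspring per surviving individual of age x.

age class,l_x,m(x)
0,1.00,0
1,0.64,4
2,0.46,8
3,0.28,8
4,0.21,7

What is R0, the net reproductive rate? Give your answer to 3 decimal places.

9.950

lx·mx by age: 0, 2.56, 3.68, 2.24, 1.47
R0 = Σ lx·mx = 9.95 → 9.950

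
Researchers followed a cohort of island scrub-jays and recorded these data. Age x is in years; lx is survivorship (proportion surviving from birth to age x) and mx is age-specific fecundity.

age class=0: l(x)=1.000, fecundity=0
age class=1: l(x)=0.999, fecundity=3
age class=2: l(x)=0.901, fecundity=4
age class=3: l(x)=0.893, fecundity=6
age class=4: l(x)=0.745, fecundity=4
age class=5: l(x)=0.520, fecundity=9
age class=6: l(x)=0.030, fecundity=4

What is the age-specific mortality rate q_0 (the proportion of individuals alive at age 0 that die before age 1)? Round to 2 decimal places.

q_0 = (l_0 − l_1) / l_0 = (1 − 0.999) / 1
     = 0.001 / 1 = 0.001 → 0.00

0.00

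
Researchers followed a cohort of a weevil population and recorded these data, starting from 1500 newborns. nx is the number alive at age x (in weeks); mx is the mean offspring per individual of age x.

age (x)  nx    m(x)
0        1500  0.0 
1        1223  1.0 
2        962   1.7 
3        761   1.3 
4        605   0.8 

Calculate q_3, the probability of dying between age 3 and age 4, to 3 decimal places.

0.205

lx = nx/n0 = nx/1500: 1, 0.81533…, 0.64133…, 0.50733…, 0.40333…
q_3 = (l_3 − l_4) / l_3 = (0.507333… − 0.403333…) / 0.507333…
     = 0.104… / 0.507333… = 0.204993… → 0.205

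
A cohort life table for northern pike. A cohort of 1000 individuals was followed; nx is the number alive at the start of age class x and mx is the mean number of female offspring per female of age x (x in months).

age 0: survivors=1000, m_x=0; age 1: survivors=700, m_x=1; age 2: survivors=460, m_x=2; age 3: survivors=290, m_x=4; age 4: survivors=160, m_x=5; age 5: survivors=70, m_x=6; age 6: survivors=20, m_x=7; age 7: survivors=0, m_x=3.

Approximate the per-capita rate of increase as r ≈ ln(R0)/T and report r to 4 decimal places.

lx = nx/n0 = nx/1000: 1, 0.7, 0.46, 0.29, 0.16, 0.07, 0.02, 0
R0 = Σ lx·mx = 0 + 0.7 + 0.92 + 1.16 + 0.8 + 0.42 + 0.14 + 0 = 4.14
Σ x·lx·mx = 12.16; T = 12.16/4.14 = 2.9372…
r ≈ ln(R0)/T = ln(4.14)/2.9372… = 0.483691… → 0.4837

0.4837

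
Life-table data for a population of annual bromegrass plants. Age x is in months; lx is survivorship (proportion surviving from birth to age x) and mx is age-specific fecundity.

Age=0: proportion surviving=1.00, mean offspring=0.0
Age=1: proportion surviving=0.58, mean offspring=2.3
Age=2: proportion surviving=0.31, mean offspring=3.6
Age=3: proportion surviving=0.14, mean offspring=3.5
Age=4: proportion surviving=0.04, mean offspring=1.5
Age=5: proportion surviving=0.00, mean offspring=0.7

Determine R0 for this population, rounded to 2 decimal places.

3.00

lx·mx by age: 0, 1.334, 1.116, 0.49, 0.06, 0
R0 = Σ lx·mx = 3 → 3.00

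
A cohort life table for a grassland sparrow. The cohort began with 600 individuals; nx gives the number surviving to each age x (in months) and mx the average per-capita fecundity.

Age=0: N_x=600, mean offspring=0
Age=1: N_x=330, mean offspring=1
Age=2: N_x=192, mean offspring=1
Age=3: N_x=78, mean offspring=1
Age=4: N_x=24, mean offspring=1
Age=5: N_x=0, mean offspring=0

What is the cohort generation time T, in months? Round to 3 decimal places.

1.673

lx = nx/n0 = nx/600: 1, 0.55, 0.32, 0.13, 0.04, 0
lx·mx: 0, 0.55, 0.32, 0.13, 0.04, 0 → R0 = 1.04
x·lx·mx: 0, 0.55, 0.64, 0.39, 0.16, 0 → Σ = 1.74
T = 1.74 / 1.04 = 1.673077… → 1.673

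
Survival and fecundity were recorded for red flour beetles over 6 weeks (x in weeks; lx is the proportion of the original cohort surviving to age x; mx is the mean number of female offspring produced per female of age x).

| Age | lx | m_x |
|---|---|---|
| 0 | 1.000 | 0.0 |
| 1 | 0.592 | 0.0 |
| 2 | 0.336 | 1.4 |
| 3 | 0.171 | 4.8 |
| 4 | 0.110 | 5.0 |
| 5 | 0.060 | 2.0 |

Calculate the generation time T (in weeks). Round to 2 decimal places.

lx·mx: 0, 0, 0.4704, 0.8208, 0.55, 0.12 → R0 = 1.9612
x·lx·mx: 0, 0, 0.9408, 2.4624, 2.2, 0.6 → Σ = 6.2032
T = 6.2032 / 1.9612 = 3.162961… → 3.16

3.16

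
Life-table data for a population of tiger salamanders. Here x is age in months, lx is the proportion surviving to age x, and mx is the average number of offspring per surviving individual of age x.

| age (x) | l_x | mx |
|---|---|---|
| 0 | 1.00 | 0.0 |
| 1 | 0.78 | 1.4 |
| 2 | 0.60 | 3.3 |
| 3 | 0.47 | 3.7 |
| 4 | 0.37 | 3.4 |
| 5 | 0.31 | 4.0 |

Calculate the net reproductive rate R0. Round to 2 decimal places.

7.31

lx·mx by age: 0, 1.092, 1.98, 1.739, 1.258, 1.24
R0 = Σ lx·mx = 7.309 → 7.31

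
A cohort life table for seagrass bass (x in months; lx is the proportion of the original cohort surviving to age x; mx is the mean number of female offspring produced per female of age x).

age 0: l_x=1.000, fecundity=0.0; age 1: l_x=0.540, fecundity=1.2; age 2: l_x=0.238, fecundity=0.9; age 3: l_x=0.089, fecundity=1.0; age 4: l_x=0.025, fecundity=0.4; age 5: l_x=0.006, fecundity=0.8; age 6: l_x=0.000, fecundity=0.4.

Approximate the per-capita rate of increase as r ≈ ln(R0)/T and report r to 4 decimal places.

R0 = Σ lx·mx = 0 + 0.648 + 0.2142 + 0.089 + 0.01 + 0.0048 + 0 = 0.966
Σ x·lx·mx = 1.4074; T = 1.4074/0.966 = 1.45694…
r ≈ ln(R0)/T = ln(0.966)/1.45694… = -0.023743… → -0.0237

-0.0237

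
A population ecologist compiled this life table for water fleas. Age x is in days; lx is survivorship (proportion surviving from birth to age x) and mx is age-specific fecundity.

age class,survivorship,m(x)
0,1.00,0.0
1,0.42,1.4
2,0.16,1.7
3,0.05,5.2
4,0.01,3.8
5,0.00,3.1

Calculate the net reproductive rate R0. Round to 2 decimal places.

1.16

lx·mx by age: 0, 0.588, 0.272, 0.26, 0.038, 0
R0 = Σ lx·mx = 1.158 → 1.16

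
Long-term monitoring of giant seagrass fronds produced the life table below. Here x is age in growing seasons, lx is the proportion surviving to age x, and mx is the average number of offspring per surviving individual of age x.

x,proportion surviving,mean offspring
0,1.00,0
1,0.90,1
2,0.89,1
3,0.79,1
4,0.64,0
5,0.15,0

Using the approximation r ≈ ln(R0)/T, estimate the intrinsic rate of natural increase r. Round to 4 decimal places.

0.4842

R0 = Σ lx·mx = 0 + 0.9 + 0.89 + 0.79 + 0 + 0 = 2.58
Σ x·lx·mx = 5.05; T = 5.05/2.58 = 1.95736…
r ≈ ln(R0)/T = ln(2.58)/1.95736… = 0.484217… → 0.4842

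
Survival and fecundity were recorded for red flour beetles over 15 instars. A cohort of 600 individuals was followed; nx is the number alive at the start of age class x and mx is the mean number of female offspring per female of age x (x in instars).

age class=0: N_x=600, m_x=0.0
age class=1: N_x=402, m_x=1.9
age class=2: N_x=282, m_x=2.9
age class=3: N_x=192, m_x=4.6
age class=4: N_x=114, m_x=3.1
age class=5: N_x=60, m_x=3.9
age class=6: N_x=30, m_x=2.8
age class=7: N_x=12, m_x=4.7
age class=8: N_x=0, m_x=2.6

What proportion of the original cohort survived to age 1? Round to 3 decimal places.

0.670

l_1 = n_1/n_0 = 402/600 = 0.67 → 0.670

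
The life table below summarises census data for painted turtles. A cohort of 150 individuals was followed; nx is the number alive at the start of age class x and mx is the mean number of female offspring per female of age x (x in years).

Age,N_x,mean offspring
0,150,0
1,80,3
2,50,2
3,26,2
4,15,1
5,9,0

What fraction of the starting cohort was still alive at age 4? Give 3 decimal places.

0.100

l_4 = n_4/n_0 = 15/150 = 0.1 → 0.100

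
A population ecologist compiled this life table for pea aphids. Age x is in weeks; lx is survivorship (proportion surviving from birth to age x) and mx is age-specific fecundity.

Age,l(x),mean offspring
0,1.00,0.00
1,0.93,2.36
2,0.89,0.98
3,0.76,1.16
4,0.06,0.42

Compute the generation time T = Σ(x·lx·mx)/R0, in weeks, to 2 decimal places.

1.68

lx·mx: 0, 2.1948, 0.8722, 0.8816, 0.0252 → R0 = 3.9738
x·lx·mx: 0, 2.1948, 1.7444, 2.6448, 0.1008 → Σ = 6.6848
T = 6.6848 / 3.9738 = 1.682219… → 1.68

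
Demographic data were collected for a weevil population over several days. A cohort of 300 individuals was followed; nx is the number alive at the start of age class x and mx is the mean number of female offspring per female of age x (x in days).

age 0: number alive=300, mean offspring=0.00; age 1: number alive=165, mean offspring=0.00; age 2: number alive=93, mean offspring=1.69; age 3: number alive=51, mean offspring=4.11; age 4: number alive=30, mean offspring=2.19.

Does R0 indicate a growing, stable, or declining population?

growing

lx = nx/n0 = nx/300: 1, 0.55, 0.31, 0.17, 0.1
R0 = Σ lx·mx = 0 + 0 + 0.5239 + 0.6987 + 0.219 = 1.4416
R0 > 1, so the population is growing.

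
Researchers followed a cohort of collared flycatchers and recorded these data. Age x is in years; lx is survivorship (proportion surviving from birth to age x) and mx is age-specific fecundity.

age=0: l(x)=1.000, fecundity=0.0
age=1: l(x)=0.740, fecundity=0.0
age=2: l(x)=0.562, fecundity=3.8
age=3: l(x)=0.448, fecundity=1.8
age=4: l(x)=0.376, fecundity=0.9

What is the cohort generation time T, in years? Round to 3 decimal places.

2.452

lx·mx: 0, 0, 2.1356, 0.8064, 0.3384 → R0 = 3.2804
x·lx·mx: 0, 0, 4.2712, 2.4192, 1.3536 → Σ = 8.044
T = 8.044 / 3.2804 = 2.45214… → 2.452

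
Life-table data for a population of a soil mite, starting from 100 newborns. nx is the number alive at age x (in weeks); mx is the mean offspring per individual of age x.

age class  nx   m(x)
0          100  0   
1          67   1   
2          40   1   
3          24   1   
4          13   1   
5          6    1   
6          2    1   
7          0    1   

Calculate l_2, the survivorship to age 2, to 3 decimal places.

0.400

l_2 = n_2/n_0 = 40/100 = 0.4 → 0.400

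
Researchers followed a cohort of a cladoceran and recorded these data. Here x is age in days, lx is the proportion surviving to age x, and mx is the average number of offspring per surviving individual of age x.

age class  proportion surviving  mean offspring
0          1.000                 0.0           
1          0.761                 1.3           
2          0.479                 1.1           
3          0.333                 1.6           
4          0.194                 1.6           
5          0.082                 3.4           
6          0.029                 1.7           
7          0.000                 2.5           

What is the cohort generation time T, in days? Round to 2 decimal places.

lx·mx: 0, 0.9893, 0.5269, 0.5328, 0.3104, 0.2788, 0.0493, 0 → R0 = 2.6875
x·lx·mx: 0, 0.9893, 1.0538, 1.5984, 1.2416, 1.394, 0.2958, 0 → Σ = 6.5729
T = 6.5729 / 2.6875 = 2.44573… → 2.45

2.45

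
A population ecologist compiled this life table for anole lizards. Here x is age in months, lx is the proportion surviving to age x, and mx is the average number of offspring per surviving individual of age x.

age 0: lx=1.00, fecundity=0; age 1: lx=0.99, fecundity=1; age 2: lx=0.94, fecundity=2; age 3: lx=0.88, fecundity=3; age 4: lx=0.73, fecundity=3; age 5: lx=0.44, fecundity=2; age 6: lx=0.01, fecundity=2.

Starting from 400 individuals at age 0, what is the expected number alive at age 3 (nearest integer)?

352

Expected survivors = N0 · l_3 = 400 × 0.88 = 352 → 352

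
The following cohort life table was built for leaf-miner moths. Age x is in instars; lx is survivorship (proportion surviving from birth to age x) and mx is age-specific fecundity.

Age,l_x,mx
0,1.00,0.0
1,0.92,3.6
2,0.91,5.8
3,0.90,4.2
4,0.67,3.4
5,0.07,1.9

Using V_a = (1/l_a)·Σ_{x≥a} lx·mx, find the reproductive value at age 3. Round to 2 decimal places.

6.88

lx·mx for x ≥ 3: 3.78, 2.278, 0.133 → sum = 6.191
V_3 = 6.191 / l_3 = 6.191 / 0.9 = 6.878889… → 6.88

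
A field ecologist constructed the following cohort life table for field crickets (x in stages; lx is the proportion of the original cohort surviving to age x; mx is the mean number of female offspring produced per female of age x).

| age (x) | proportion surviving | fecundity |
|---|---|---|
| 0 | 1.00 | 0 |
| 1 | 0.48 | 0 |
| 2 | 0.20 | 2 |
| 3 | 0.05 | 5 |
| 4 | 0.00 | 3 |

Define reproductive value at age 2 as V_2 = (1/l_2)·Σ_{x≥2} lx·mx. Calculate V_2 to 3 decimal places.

lx·mx for x ≥ 2: 0.4, 0.25, 0 → sum = 0.65
V_2 = 0.65 / l_2 = 0.65 / 0.2 = 3.25 → 3.250

3.250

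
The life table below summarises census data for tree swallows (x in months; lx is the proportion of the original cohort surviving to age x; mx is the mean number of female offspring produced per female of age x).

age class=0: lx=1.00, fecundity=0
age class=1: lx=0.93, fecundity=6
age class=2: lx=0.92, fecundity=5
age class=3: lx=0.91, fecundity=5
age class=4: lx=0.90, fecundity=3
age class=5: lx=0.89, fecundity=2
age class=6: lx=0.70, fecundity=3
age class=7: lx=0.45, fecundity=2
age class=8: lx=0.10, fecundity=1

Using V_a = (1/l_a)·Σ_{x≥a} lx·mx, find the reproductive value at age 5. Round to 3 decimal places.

5.483

lx·mx for x ≥ 5: 1.78, 2.1, 0.9, 0.1 → sum = 4.88
V_5 = 4.88 / l_5 = 4.88 / 0.89 = 5.483146… → 5.483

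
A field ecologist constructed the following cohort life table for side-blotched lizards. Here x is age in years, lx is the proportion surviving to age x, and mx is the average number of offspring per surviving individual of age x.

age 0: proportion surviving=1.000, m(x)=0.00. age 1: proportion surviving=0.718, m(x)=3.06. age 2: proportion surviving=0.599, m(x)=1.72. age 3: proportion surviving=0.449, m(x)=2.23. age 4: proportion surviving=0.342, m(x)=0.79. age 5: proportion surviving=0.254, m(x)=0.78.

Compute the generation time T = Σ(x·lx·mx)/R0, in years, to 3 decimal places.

1.987

lx·mx: 0, 2.19708, 1.03028, 1.00127, 0.27018, 0.19812 → R0 = 4.69693
x·lx·mx: 0, 2.19708, 2.06056, 3.00381, 1.08072, 0.9906 → Σ = 9.33277
T = 9.33277 / 4.69693 = 1.986994… → 1.987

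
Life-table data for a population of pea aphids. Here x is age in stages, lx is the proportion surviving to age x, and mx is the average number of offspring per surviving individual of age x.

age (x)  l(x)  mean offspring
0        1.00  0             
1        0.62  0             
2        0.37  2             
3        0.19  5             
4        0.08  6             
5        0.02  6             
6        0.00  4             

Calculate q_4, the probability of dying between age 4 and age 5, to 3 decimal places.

q_4 = (l_4 − l_5) / l_4 = (0.08 − 0.02) / 0.08
     = 0.06 / 0.08 = 0.75 → 0.750

0.750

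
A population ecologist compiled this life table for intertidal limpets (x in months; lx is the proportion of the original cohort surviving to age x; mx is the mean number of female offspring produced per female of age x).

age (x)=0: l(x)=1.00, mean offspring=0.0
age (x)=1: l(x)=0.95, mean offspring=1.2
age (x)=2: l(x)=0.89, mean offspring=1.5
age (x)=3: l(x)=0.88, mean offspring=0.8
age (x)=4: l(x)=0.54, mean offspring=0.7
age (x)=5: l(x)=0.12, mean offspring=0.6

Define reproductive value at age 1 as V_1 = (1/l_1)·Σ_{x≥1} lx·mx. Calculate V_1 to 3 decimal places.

lx·mx for x ≥ 1: 1.14, 1.335, 0.704, 0.378, 0.072 → sum = 3.629
V_1 = 3.629 / l_1 = 3.629 / 0.95 = 3.82 → 3.820

3.820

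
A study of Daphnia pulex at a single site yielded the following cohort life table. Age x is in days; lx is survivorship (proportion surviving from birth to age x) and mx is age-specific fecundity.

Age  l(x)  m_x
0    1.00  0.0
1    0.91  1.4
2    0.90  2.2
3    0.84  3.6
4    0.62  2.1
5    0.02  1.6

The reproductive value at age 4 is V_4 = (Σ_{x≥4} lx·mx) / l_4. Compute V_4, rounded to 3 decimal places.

2.152

lx·mx for x ≥ 4: 1.302, 0.032 → sum = 1.334
V_4 = 1.334 / l_4 = 1.334 / 0.62 = 2.151613… → 2.152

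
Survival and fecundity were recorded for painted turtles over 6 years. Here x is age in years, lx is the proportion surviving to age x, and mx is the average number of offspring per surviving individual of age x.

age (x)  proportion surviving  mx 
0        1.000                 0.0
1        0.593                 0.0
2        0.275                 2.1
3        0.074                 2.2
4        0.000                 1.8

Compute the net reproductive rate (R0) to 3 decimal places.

lx·mx by age: 0, 0, 0.5775, 0.1628, 0
R0 = Σ lx·mx = 0.7403 → 0.740

0.740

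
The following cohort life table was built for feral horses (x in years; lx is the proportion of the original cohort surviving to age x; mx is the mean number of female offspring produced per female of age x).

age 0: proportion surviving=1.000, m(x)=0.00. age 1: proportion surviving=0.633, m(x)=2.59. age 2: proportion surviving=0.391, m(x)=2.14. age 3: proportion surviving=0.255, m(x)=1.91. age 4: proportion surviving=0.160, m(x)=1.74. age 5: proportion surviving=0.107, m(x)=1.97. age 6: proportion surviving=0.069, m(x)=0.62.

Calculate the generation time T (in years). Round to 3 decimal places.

2.059

lx·mx: 0, 1.63947, 0.83674, 0.48705, 0.2784, 0.21079, 0.04278 → R0 = 3.49523
x·lx·mx: 0, 1.63947, 1.67348, 1.46115, 1.1136, 1.05395, 0.25668 → Σ = 7.19833
T = 7.19833 / 3.49523 = 2.059472… → 2.059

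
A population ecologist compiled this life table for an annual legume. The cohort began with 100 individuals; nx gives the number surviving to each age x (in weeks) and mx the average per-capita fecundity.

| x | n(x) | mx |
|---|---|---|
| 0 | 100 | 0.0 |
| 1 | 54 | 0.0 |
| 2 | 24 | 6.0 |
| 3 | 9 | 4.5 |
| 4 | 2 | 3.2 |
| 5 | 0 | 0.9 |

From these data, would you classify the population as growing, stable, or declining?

growing

lx = nx/n0 = nx/100: 1, 0.54, 0.24, 0.09, 0.02, 0
R0 = Σ lx·mx = 0 + 0 + 1.44 + 0.405 + 0.064 + 0 = 1.909
R0 > 1, so the population is growing.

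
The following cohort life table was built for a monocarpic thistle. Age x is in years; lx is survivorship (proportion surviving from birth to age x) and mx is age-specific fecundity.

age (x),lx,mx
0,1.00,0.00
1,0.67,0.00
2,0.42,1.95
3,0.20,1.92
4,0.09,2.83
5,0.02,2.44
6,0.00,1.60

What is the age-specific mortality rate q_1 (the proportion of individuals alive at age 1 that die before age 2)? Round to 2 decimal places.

0.37

q_1 = (l_1 − l_2) / l_1 = (0.67 − 0.42) / 0.67
     = 0.25 / 0.67 = 0.373134… → 0.37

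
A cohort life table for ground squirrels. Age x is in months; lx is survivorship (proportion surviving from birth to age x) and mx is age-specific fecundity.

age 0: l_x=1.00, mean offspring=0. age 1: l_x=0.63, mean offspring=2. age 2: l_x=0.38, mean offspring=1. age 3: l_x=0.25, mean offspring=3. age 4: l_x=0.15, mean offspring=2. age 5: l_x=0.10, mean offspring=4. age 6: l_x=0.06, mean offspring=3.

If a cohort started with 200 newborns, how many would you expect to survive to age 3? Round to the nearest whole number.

Expected survivors = N0 · l_3 = 200 × 0.25 = 50 → 50

50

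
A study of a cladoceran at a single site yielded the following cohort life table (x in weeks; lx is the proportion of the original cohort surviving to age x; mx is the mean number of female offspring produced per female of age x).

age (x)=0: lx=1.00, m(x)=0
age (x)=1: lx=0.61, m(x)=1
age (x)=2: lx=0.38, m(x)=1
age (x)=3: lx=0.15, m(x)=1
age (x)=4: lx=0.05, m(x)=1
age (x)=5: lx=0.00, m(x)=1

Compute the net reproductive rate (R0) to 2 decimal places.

lx·mx by age: 0, 0.61, 0.38, 0.15, 0.05, 0
R0 = Σ lx·mx = 1.19 → 1.19

1.19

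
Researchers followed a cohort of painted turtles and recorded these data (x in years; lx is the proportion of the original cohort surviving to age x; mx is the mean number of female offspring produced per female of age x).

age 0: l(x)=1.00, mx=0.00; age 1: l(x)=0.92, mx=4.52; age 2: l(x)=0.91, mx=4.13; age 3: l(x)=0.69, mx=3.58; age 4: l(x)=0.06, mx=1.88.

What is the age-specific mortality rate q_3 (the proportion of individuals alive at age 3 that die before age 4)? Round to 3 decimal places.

0.913

q_3 = (l_3 − l_4) / l_3 = (0.69 − 0.06) / 0.69
     = 0.63 / 0.69 = 0.913043… → 0.913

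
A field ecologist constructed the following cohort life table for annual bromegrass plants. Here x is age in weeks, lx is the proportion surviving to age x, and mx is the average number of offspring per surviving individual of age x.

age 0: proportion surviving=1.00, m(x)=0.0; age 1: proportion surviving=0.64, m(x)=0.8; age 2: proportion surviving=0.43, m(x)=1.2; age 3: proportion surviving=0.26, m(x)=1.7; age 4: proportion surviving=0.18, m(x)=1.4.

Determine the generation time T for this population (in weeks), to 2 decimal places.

lx·mx: 0, 0.512, 0.516, 0.442, 0.252 → R0 = 1.722
x·lx·mx: 0, 0.512, 1.032, 1.326, 1.008 → Σ = 3.878
T = 3.878 / 1.722 = 2.252033… → 2.25

2.25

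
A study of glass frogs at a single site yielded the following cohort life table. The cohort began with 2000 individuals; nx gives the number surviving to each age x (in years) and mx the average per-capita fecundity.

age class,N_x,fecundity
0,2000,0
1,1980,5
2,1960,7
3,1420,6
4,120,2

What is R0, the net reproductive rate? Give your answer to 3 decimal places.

lx = nx/n0 = nx/2000: 1, 0.99, 0.98, 0.71, 0.06
lx·mx by age: 0, 4.95, 6.86, 4.26, 0.12
R0 = Σ lx·mx = 16.19 → 16.190

16.190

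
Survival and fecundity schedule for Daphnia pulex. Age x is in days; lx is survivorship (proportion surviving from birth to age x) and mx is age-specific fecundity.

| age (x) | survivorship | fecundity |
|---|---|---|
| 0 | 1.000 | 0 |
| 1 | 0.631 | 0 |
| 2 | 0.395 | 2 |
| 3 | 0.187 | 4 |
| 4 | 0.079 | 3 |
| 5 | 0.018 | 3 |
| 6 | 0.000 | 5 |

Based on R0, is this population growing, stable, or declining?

growing

R0 = Σ lx·mx = 0 + 0 + 0.79 + 0.748 + 0.237 + 0.054 + 0 = 1.829
R0 > 1, so the population is growing.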